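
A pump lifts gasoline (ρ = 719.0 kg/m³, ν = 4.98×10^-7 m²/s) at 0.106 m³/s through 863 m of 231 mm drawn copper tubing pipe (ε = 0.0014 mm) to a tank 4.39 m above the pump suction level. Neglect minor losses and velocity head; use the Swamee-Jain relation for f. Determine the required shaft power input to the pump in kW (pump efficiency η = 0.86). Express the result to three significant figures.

V = 4Q/(πD²) = 2.529 m/s; Re = 1.17×10^6; ε/D = 6.06×10^-6; f = 0.01147
h_f = f(L/D)V²/2g = 13.97 m
Total head H = z + h_f = 4.39 + 13.97 = 18.36 m
P_hyd = ρgQH = 719.0·9.81·0.106·18.36 = 13.73 kW
P_shaft = P_hyd/η = 13.73/0.86 = 15.96 kW

P_shaft ≈ 16.0 kW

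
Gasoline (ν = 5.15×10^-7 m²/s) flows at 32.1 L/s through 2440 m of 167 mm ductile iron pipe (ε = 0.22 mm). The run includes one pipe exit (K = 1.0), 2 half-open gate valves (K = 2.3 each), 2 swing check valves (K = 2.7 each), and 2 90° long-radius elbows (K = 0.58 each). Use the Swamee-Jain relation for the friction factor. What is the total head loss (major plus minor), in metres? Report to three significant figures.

V = 4Q/(πD²) = 1.465 m/s; V²/2g = 0.1095 m
Re = 4.75×10^5, ε/D = 0.00132 → f = 0.02166 (Swamee-Jain)
Major: h_f = f(L/D)·V²/2g = 0.02166·14611·0.1095 = 34.64 m
Minor: ΣK = 12.2; h_m = ΣK·V²/2g = 1.331 m
Total H_L = 34.64 + 1.331 = 35.98 m

H_L ≈ 36.0 m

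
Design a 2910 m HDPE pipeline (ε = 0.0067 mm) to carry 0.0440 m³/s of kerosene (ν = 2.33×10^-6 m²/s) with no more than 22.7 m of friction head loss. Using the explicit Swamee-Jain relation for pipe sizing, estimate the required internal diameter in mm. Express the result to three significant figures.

Swamee-Jain (Type III): D = 0.66·[ε^1.25·(LQ²/(gh_f))^4.75 + ν·Q^9.4·(L/(gh_f))^5.2]^0.04
LQ²/(gh_f) = 0.02530; L/(gh_f) = 13.07
Term 1 = ε^1.25·(…)^4.75 = 8.86×10^-15; Term 2 = ν·Q^9.4·(…)^5.2 = 2.63×10^-13
D = 0.66·(8.86×10^-15 + 2.63×10^-13)^0.04 = 0.2075 m = 207 mm
Check: V = 1.30 m/s, Re = 1.16×10^5, f = 0.01754, h_f = 21.2 m ≈ 22.7 m ✓

D ≈ 207 mm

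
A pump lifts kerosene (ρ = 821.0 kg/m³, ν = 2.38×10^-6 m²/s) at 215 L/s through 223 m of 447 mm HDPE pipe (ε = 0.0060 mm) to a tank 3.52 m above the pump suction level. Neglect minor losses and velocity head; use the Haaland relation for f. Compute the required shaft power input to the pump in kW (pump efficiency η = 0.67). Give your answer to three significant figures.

V = 4Q/(πD²) = 1.370 m/s; Re = 2.57×10^5; ε/D = 1.34×10^-5; f = 0.01486
h_f = f(L/D)V²/2g = 0.7093 m
Total head H = z + h_f = 3.52 + 0.7093 = 4.229 m
P_hyd = ρgQH = 821.0·9.81·0.215·4.229 = 7.324 kW
P_shaft = P_hyd/η = 7.324/0.67 = 10.93 kW

P_shaft ≈ 10.9 kW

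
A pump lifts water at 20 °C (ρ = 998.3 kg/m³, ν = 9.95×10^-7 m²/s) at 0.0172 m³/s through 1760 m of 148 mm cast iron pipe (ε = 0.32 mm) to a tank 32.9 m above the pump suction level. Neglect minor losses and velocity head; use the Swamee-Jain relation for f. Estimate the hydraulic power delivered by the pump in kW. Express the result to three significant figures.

P_hyd ≈ 8.12 kW

V = 4Q/(πD²) = 0.9998 m/s; Re = 1.49×10^5; ε/D = 0.00216; f = 0.02523
h_f = f(L/D)V²/2g = 15.29 m
Total head H = z + h_f = 32.9 + 15.29 = 48.19 m
P_hyd = ρgQH = 998.3·9.81·0.0172·48.19 = 8.117 kW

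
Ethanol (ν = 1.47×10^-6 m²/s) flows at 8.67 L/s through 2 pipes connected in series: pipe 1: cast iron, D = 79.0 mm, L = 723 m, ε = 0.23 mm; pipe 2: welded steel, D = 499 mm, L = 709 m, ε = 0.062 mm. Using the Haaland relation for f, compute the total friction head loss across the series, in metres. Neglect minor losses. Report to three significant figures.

H ≈ 39.8 m

Pipe 1: V = 1.769 m/s, Re = 9.51×10^4, ε/D = 0.00291, f = 0.02725, h_1 = f(L/D)V²/2g = 39.77 m
Pipe 2: V = 0.04433 m/s, Re = 1.50×10^4, ε/D = 1.24×10^-4, f = 0.02786, h_2 = f(L/D)V²/2g = 0.003965 m
Series → Q common, losses add: H = Σh = 39.77 m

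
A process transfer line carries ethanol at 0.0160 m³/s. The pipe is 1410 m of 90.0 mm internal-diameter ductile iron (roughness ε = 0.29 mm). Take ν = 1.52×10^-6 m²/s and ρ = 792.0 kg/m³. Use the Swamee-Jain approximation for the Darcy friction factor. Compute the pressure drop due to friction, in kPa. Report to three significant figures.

Δp ≈ 1090 kPa

V = 4Q/(πD²) = 4·0.0160/(π·0.0900²) = 2.515 m/s
Re = VD/ν = 2.515·0.0900/1.52×10^-6 = 1.49×10^5 → turbulent
ε/D = 0.29/90.0 = 0.00322
Swamee-Jain: f = 0.02776
h_f = f(L/D)V²/(2g) = 0.02776·(1410/0.0900)·2.515²/(2·9.81) = 140.2 m
Δp = ρg·h_f = 792.0·9.81·140.2 = 1089 kPa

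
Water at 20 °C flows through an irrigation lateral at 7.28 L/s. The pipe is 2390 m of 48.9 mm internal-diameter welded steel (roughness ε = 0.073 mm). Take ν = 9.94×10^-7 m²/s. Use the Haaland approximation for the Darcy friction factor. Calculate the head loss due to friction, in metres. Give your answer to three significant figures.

h_f ≈ 851 m

V = 4Q/(πD²) = 4·0.00728/(π·0.0489²) = 3.876 m/s
Re = VD/ν = 3.876·0.0489/9.94×10^-7 = 1.91×10^5 → turbulent
ε/D = 0.073/48.9 = 0.00149
Haaland: f = 0.02274
h_f = f(L/D)V²/(2g) = 0.02274·(2390/0.0489)·3.876²/(2·9.81) = 851.2 m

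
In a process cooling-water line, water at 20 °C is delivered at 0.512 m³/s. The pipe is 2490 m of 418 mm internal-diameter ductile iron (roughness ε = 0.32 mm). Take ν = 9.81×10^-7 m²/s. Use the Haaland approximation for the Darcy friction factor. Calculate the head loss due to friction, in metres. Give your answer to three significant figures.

V = 4Q/(πD²) = 4·0.512/(π·0.418²) = 3.731 m/s
Re = VD/ν = 3.731·0.418/9.81×10^-7 = 1.59×10^6 → turbulent
ε/D = 0.32/418 = 7.66×10^-4
Haaland: f = 0.01866
h_f = f(L/D)V²/(2g) = 0.01866·(2490/0.418)·3.731²/(2·9.81) = 78.87 m

h_f ≈ 78.9 m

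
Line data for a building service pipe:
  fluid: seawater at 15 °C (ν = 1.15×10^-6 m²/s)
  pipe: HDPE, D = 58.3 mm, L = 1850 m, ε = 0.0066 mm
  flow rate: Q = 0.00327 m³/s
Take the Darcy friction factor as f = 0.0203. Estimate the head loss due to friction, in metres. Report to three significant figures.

V = 4Q/(πD²) = 4·0.00327/(π·0.0583²) = 1.225 m/s
h_f = f(L/D)V²/(2g) = 0.02030·(1850/0.0583)·1.225²/(2·9.81) = 49.27 m

h_f ≈ 49.3 m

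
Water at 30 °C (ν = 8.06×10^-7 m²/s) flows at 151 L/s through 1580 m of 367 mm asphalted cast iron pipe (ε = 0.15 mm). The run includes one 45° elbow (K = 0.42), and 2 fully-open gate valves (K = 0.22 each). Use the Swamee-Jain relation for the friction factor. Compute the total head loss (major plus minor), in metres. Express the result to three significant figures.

H_L ≈ 7.66 m

V = 4Q/(πD²) = 1.427 m/s; V²/2g = 0.1039 m
Re = 6.50×10^5, ε/D = 4.09×10^-4 → f = 0.01694 (Swamee-Jain)
Major: h_f = f(L/D)·V²/2g = 0.01694·4305·0.1039 = 7.575 m
Minor: ΣK = 0.860; h_m = ΣK·V²/2g = 0.08931 m
Total H_L = 7.575 + 0.08931 = 7.665 m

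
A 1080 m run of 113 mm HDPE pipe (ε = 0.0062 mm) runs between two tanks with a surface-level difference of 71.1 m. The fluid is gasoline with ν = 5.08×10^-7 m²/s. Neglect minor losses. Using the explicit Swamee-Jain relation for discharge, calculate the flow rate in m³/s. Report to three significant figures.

Swamee-Jain (Type II): Q = -0.965·√(gD⁵h_f/L)·ln[ε/(3.7D) + √(3.17ν²L/(gD³h_f))]
√(gD⁵h_f/L) = √(9.81·0.113⁵·71.1/1080) = 0.003449
ε/(3.7D) = 1.48×10^-5; √(3.17ν²L/(gD³h_f)) = 2.96×10^-5
Q = -0.965·0.003449·ln(4.446×10^-5) = 0.03336 m³/s
Check: V = 3.33 m/s, Re = 7.40×10^5, f = 0.01322, h_f = 71.2 m ≈ 71.1 m ✓

Q ≈ 0.0334 m³/s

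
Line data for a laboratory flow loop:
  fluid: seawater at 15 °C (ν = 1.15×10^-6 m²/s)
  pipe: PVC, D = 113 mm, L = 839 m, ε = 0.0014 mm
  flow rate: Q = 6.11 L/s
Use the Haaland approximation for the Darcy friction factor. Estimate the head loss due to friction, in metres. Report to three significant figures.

V = 4Q/(πD²) = 4·0.00611/(π·0.113²) = 0.6092 m/s
Re = VD/ν = 0.6092·0.113/1.15×10^-6 = 5.99×10^4 → turbulent
ε/D = 0.0014/113 = 1.24×10^-5
Haaland: f = 0.01993
h_f = f(L/D)V²/(2g) = 0.01993·(839/0.113)·0.6092²/(2·9.81) = 2.800 m

h_f ≈ 2.80 m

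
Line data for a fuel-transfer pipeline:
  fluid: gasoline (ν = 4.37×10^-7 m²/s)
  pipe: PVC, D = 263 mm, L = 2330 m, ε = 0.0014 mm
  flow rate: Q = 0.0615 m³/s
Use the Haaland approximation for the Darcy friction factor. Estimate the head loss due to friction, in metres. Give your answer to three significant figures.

h_f ≈ 7.20 m

V = 4Q/(πD²) = 4·0.0615/(π·0.263²) = 1.132 m/s
Re = VD/ν = 1.132·0.263/4.37×10^-7 = 6.81×10^5 → turbulent
ε/D = 0.0014/263 = 5.32×10^-6
Haaland: f = 0.01244
h_f = f(L/D)V²/(2g) = 0.01244·(2330/0.263)·1.132²/(2·9.81) = 7.200 m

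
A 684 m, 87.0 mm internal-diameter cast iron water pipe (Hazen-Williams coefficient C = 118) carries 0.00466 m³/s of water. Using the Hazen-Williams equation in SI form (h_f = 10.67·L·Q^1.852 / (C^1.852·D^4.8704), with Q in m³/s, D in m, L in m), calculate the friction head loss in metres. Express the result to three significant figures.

h_f ≈ 7.46 m

h_f = 10.67·684·0.00466^1.852 / (118^1.852·0.0870^4.8704) = 7.463 m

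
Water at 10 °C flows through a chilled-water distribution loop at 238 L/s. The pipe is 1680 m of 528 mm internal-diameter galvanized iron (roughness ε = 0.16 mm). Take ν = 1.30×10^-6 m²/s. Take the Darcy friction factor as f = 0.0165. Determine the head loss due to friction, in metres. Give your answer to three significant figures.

V = 4Q/(πD²) = 4·0.238/(π·0.528²) = 1.087 m/s
h_f = f(L/D)V²/(2g) = 0.01650·(1680/0.528)·1.087²/(2·9.81) = 3.162 m

h_f ≈ 3.16 m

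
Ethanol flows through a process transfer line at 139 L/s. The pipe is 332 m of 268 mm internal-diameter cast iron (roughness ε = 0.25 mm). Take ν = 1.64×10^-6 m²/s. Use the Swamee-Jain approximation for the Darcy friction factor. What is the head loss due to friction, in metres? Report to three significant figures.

h_f ≈ 7.75 m

V = 4Q/(πD²) = 4·0.139/(π·0.268²) = 2.464 m/s
Re = VD/ν = 2.464·0.268/1.64×10^-6 = 4.03×10^5 → turbulent
ε/D = 0.25/268 = 9.33×10^-4
Swamee-Jain: f = 0.02021
h_f = f(L/D)V²/(2g) = 0.02021·(332/0.268)·2.464²/(2·9.81) = 7.747 m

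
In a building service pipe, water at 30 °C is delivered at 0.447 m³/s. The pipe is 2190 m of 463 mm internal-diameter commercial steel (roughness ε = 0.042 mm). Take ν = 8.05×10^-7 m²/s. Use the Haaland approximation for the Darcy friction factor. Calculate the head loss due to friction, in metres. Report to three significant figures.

h_f ≈ 21.7 m

V = 4Q/(πD²) = 4·0.447/(π·0.463²) = 2.655 m/s
Re = VD/ν = 2.655·0.463/8.05×10^-7 = 1.53×10^6 → turbulent
ε/D = 0.042/463 = 9.07×10^-5
Haaland: f = 0.01277
h_f = f(L/D)V²/(2g) = 0.01277·(2190/0.463)·2.655²/(2·9.81) = 21.71 m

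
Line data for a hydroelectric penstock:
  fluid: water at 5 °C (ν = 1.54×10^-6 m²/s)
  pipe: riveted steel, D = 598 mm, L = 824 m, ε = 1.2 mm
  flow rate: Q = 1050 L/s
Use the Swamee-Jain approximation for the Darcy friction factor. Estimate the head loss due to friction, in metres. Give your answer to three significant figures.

h_f ≈ 23.2 m

V = 4Q/(πD²) = 4·1.05/(π·0.598²) = 3.738 m/s
Re = VD/ν = 3.738·0.598/1.54×10^-6 = 1.45×10^6 → turbulent
ε/D = 1.2/598 = 0.00201
Swamee-Jain: f = 0.02363
h_f = f(L/D)V²/(2g) = 0.02363·(824/0.598)·3.738²/(2·9.81) = 23.19 m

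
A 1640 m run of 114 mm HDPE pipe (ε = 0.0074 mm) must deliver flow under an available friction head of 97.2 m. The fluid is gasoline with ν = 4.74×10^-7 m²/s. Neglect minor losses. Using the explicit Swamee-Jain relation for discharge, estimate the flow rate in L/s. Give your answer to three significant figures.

Q ≈ 32.2 L/s

Swamee-Jain (Type II): Q = -0.965·√(gD⁵h_f/L)·ln[ε/(3.7D) + √(3.17ν²L/(gD³h_f))]
√(gD⁵h_f/L) = √(9.81·0.114⁵·97.2/1640) = 0.003346
ε/(3.7D) = 1.75×10^-5; √(3.17ν²L/(gD³h_f)) = 2.88×10^-5
Q = -0.965·0.003346·ln(4.630×10^-5) = 0.03222 m³/s
Check: V = 3.16 m/s, Re = 7.59×10^5, f = 0.01334, h_f = 97.5 m ≈ 97.2 m ✓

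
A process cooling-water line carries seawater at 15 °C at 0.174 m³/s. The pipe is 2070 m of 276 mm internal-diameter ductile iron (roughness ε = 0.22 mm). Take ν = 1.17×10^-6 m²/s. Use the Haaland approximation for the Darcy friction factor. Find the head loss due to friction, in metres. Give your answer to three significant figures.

V = 4Q/(πD²) = 4·0.174/(π·0.276²) = 2.908 m/s
Re = VD/ν = 2.908·0.276/1.17×10^-6 = 6.86×10^5 → turbulent
ε/D = 0.22/276 = 7.97×10^-4
Haaland: f = 0.01908
h_f = f(L/D)V²/(2g) = 0.01908·(2070/0.276)·2.908²/(2·9.81) = 61.70 m

h_f ≈ 61.7 m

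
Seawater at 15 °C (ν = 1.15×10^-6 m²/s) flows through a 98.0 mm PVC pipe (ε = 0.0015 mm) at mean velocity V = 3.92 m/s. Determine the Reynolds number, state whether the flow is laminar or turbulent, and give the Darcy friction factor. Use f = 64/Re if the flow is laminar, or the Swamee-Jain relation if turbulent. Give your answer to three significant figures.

Re = VD/ν = 3.920·0.0980/1.15×10^-6 = 3.34×10^5
Re > 4000 → turbulent; ε/D = 1.53×10^-5
Swamee-Jain: f = 0.01428

Re ≈ 3.34×10^5; turbulent; f ≈ 0.0143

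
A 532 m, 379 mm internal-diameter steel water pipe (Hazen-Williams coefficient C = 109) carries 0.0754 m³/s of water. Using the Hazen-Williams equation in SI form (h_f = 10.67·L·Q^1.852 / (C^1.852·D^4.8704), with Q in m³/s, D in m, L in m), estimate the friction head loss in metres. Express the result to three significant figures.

h_f ≈ 0.899 m

h_f = 10.67·532·0.0754^1.852 / (109^1.852·0.379^4.8704) = 0.8992 m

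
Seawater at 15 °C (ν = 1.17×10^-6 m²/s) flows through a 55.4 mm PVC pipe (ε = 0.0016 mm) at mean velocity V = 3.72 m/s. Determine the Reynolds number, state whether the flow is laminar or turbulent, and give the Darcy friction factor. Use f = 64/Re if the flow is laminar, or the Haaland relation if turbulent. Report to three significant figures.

Re ≈ 1.76×10^5; turbulent; f ≈ 0.0161

Re = VD/ν = 3.720·0.0554/1.17×10^-6 = 1.76×10^5
Re > 4000 → turbulent; ε/D = 2.89×10^-5
Haaland: f = 0.01606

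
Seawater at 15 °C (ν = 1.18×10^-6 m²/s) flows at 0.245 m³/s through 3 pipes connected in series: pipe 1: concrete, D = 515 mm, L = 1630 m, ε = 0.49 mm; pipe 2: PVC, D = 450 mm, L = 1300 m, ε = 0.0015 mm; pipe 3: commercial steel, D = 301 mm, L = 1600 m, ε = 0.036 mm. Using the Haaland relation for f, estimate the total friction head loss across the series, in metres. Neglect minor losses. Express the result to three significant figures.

H ≈ 53.0 m

Pipe 1: V = 1.176 m/s, Re = 5.13×10^5, ε/D = 9.51×10^-4, f = 0.01997, h_1 = f(L/D)V²/2g = 4.456 m
Pipe 2: V = 1.540 m/s, Re = 5.87×10^5, ε/D = 3.33×10^-6, f = 0.01273, h_2 = f(L/D)V²/2g = 4.450 m
Pipe 3: V = 3.443 m/s, Re = 8.78×10^5, ε/D = 1.20×10^-4, f = 0.01374, h_3 = f(L/D)V²/2g = 44.13 m
Series → Q common, losses add: H = Σh = 53.04 m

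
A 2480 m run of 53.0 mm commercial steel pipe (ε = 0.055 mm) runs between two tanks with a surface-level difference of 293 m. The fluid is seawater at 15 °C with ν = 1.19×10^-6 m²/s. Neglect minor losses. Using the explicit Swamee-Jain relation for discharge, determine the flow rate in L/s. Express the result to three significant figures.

Q ≈ 5.19 L/s

Swamee-Jain (Type II): Q = -0.965·√(gD⁵h_f/L)·ln[ε/(3.7D) + √(3.17ν²L/(gD³h_f))]
√(gD⁵h_f/L) = √(9.81·0.0530⁵·293/2480) = 6.962×10^-4
ε/(3.7D) = 2.80×10^-4; √(3.17ν²L/(gD³h_f)) = 1.61×10^-4
Q = -0.965·6.962×10^-4·ln(4.418×10^-4) = 0.005190 m³/s
Check: V = 2.35 m/s, Re = 1.05×10^5, f = 0.02238, h_f = 295 m ≈ 293 m ✓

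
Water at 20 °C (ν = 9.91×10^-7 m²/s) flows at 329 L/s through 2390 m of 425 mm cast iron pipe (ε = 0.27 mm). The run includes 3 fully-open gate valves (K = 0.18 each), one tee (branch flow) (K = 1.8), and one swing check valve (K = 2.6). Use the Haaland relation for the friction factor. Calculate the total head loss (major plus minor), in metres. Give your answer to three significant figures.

V = 4Q/(πD²) = 2.319 m/s; V²/2g = 0.2741 m
Re = 9.95×10^5, ε/D = 6.35×10^-4 → f = 0.01804 (Haaland)
Major: h_f = f(L/D)·V²/2g = 0.01804·5624·0.2741 = 27.81 m
Minor: ΣK = 4.94; h_m = ΣK·V²/2g = 1.354 m
Total H_L = 27.81 + 1.354 = 29.17 m

H_L ≈ 29.2 m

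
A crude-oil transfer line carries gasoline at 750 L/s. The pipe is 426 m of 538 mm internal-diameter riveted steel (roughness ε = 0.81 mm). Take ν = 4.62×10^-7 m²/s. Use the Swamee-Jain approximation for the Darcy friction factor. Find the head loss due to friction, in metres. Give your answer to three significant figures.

h_f ≈ 9.59 m

V = 4Q/(πD²) = 4·0.750/(π·0.538²) = 3.299 m/s
Re = VD/ν = 3.299·0.538/4.62×10^-7 = 3.84×10^6 → turbulent
ε/D = 0.81/538 = 0.00151
Swamee-Jain: f = 0.02184
h_f = f(L/D)V²/(2g) = 0.02184·(426/0.538)·3.299²/(2·9.81) = 9.594 m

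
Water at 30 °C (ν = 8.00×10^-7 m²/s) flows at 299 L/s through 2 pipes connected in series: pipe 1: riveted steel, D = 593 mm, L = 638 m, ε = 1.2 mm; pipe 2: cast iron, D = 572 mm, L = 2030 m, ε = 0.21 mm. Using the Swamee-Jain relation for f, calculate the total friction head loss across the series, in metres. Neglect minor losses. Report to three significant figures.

Pipe 1: V = 1.083 m/s, Re = 8.02×10^5, ε/D = 0.00202, f = 0.02381, h_1 = f(L/D)V²/2g = 1.530 m
Pipe 2: V = 1.164 m/s, Re = 8.32×10^5, ε/D = 3.67×10^-4, f = 0.01645, h_2 = f(L/D)V²/2g = 4.027 m
Series → Q common, losses add: H = Σh = 5.557 m

H ≈ 5.56 m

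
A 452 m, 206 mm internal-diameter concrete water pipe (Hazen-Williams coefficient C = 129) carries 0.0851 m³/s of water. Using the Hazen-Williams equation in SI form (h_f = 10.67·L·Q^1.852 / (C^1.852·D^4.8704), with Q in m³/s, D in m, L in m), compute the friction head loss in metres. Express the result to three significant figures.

h_f = 10.67·452·0.0851^1.852 / (129^1.852·0.206^4.8704) = 13.63 m

h_f ≈ 13.6 m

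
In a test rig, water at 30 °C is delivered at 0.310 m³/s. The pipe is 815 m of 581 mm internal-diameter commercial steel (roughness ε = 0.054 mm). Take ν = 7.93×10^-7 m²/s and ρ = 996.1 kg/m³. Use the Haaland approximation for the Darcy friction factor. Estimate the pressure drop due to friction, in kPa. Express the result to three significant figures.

Δp ≈ 12.8 kPa

V = 4Q/(πD²) = 4·0.310/(π·0.581²) = 1.169 m/s
Re = VD/ν = 1.169·0.581/7.93×10^-7 = 8.57×10^5 → turbulent
ε/D = 0.054/581 = 9.29×10^-5
Haaland: f = 0.01340
h_f = f(L/D)V²/(2g) = 0.01340·(815/0.581)·1.169²/(2·9.81) = 1.310 m
Δp = ρg·h_f = 996.1·9.81·1.310 = 12.80 kPa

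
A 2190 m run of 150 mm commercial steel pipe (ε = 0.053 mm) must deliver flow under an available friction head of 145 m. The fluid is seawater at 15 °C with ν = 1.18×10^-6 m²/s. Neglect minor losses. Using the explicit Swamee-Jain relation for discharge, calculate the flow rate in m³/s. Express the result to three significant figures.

Q ≈ 0.0601 m³/s

Swamee-Jain (Type II): Q = -0.965·√(gD⁵h_f/L)·ln[ε/(3.7D) + √(3.17ν²L/(gD³h_f))]
√(gD⁵h_f/L) = √(9.81·0.150⁵·145/2190) = 0.007023
ε/(3.7D) = 9.55×10^-5; √(3.17ν²L/(gD³h_f)) = 4.49×10^-5
Q = -0.965·0.007023·ln(1.404×10^-4) = 0.06012 m³/s
Check: V = 3.40 m/s, Re = 4.32×10^5, f = 0.01694, h_f = 146 m ≈ 145 m ✓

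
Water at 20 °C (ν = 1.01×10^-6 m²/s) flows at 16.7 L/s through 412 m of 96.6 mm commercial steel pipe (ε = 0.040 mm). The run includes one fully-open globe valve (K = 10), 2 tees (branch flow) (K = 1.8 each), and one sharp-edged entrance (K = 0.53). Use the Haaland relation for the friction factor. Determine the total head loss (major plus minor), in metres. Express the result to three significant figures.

V = 4Q/(πD²) = 2.279 m/s; V²/2g = 0.2646 m
Re = 2.18×10^5, ε/D = 4.14×10^-4 → f = 0.01803 (Haaland)
Major: h_f = f(L/D)·V²/2g = 0.01803·4265·0.2646 = 20.35 m
Minor: ΣK = 14.1; h_m = ΣK·V²/2g = 3.739 m
Total H_L = 20.35 + 3.739 = 24.08 m

H_L ≈ 24.1 m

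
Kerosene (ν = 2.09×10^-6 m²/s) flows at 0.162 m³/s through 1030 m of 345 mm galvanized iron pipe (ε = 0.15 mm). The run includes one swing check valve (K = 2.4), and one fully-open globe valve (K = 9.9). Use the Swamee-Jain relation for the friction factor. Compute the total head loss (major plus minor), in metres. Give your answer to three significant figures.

V = 4Q/(πD²) = 1.733 m/s; V²/2g = 0.1531 m
Re = 2.86×10^5, ε/D = 4.35×10^-4 → f = 0.01801 (Swamee-Jain)
Major: h_f = f(L/D)·V²/2g = 0.01801·2986·0.1531 = 8.230 m
Minor: ΣK = 12.3; h_m = ΣK·V²/2g = 1.883 m
Total H_L = 8.230 + 1.883 = 10.11 m

H_L ≈ 10.1 m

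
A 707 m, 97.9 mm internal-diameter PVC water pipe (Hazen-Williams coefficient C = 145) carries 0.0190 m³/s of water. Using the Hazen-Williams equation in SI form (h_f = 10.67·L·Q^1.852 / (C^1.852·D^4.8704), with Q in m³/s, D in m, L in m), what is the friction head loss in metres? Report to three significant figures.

h_f = 10.67·707·0.0190^1.852 / (145^1.852·0.0979^4.8704) = 40.02 m

h_f ≈ 40.0 m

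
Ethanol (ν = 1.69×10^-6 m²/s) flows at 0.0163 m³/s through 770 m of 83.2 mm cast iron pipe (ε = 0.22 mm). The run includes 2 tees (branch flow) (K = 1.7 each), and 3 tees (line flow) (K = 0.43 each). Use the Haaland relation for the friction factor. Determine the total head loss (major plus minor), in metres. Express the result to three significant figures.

H_L ≈ 113 m

V = 4Q/(πD²) = 2.998 m/s; V²/2g = 0.4581 m
Re = 1.48×10^5, ε/D = 0.00264 → f = 0.02619 (Haaland)
Major: h_f = f(L/D)·V²/2g = 0.02619·9255·0.4581 = 111.0 m
Minor: ΣK = 4.69; h_m = ΣK·V²/2g = 2.149 m
Total H_L = 111.0 + 2.149 = 113.2 m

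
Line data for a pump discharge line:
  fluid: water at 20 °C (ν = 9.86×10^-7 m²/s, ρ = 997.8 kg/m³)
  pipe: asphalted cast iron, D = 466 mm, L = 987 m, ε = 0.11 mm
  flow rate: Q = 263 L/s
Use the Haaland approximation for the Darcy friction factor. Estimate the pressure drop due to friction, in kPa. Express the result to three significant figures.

V = 4Q/(πD²) = 4·0.263/(π·0.466²) = 1.542 m/s
Re = VD/ν = 1.542·0.466/9.86×10^-7 = 7.29×10^5 → turbulent
ε/D = 0.11/466 = 2.36×10^-4
Haaland: f = 0.01523
h_f = f(L/D)V²/(2g) = 0.01523·(987/0.466)·1.542²/(2·9.81) = 3.910 m
Δp = ρg·h_f = 997.8·9.81·3.910 = 38.27 kPa

Δp ≈ 38.3 kPa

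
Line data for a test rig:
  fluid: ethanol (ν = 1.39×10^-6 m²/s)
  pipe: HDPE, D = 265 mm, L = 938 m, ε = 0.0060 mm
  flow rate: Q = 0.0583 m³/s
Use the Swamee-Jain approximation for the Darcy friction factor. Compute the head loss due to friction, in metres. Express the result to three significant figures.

V = 4Q/(πD²) = 4·0.0583/(π·0.265²) = 1.057 m/s
Re = VD/ν = 1.057·0.265/1.39×10^-6 = 2.02×10^5 → turbulent
ε/D = 0.0060/265 = 2.26×10^-5
Swamee-Jain: f = 0.01572
h_f = f(L/D)V²/(2g) = 0.01572·(938/0.265)·1.057²/(2·9.81) = 3.168 m

h_f ≈ 3.17 m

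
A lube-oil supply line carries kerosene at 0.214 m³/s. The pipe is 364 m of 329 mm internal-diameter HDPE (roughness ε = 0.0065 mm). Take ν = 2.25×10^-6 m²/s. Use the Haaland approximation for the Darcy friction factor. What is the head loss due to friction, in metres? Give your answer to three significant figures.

h_f ≈ 5.00 m

V = 4Q/(πD²) = 4·0.214/(π·0.329²) = 2.517 m/s
Re = VD/ν = 2.517·0.329/2.25×10^-6 = 3.68×10^5 → turbulent
ε/D = 0.0065/329 = 1.98×10^-5
Haaland: f = 0.01400
h_f = f(L/D)V²/(2g) = 0.01400·(364/0.329)·2.517²/(2·9.81) = 5.002 m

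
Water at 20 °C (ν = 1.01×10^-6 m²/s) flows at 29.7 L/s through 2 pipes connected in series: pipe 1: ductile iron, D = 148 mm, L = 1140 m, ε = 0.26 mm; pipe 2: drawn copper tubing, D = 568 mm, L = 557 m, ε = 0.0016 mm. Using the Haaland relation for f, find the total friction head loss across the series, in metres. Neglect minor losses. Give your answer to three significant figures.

Pipe 1: V = 1.726 m/s, Re = 2.53×10^5, ε/D = 0.00176, f = 0.02336, h_1 = f(L/D)V²/2g = 27.34 m
Pipe 2: V = 0.1172 m/s, Re = 6.59×10^4, ε/D = 2.82×10^-6, f = 0.01949, h_2 = f(L/D)V²/2g = 0.01338 m
Series → Q common, losses add: H = Σh = 27.35 m

H ≈ 27.3 m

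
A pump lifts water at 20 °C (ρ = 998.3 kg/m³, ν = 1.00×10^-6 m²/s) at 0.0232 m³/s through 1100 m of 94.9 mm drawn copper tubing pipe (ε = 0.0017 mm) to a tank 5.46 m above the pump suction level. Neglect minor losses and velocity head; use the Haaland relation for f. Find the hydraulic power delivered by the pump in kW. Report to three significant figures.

V = 4Q/(πD²) = 3.280 m/s; Re = 3.11×10^5; ε/D = 1.79×10^-5; f = 0.01440
h_f = f(L/D)V²/2g = 91.50 m
Total head H = z + h_f = 5.46 + 91.50 = 96.96 m
P_hyd = ρgQH = 998.3·9.81·0.0232·96.96 = 22.03 kW

P_hyd ≈ 22.0 kW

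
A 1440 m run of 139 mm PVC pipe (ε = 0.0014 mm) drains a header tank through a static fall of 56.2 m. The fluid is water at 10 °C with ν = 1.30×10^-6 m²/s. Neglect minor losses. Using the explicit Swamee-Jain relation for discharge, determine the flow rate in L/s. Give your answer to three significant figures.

Q ≈ 40.9 L/s

Swamee-Jain (Type II): Q = -0.965·√(gD⁵h_f/L)·ln[ε/(3.7D) + √(3.17ν²L/(gD³h_f))]
√(gD⁵h_f/L) = √(9.81·0.139⁵·56.2/1440) = 0.004457
ε/(3.7D) = 2.72×10^-6; √(3.17ν²L/(gD³h_f)) = 7.22×10^-5
Q = -0.965·0.004457·ln(7.490×10^-5) = 0.04086 m³/s
Check: V = 2.69 m/s, Re = 2.88×10^5, f = 0.01460, h_f = 55.9 m ≈ 56.2 m ✓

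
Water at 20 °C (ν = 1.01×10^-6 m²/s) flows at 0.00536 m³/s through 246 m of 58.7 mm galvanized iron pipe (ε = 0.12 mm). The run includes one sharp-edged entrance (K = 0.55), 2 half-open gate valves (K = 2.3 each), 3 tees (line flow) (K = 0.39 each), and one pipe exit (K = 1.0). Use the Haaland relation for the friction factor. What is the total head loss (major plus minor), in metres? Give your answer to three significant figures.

V = 4Q/(πD²) = 1.981 m/s; V²/2g = 0.1999 m
Re = 1.15×10^5, ε/D = 0.00204 → f = 0.02491 (Haaland)
Major: h_f = f(L/D)·V²/2g = 0.02491·4191·0.1999 = 20.87 m
Minor: ΣK = 7.32; h_m = ΣK·V²/2g = 1.464 m
Total H_L = 20.87 + 1.464 = 22.34 m

H_L ≈ 22.3 m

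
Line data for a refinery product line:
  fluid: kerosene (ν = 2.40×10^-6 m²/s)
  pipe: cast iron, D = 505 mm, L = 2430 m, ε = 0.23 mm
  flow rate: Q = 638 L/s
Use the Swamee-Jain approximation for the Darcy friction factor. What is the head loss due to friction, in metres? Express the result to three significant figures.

V = 4Q/(πD²) = 4·0.638/(π·0.505²) = 3.185 m/s
Re = VD/ν = 3.185·0.505/2.40×10^-6 = 6.70×10^5 → turbulent
ε/D = 0.23/505 = 4.55×10^-4
Swamee-Jain: f = 0.01725
h_f = f(L/D)V²/(2g) = 0.01725·(2430/0.505)·3.185²/(2·9.81) = 42.92 m

h_f ≈ 42.9 m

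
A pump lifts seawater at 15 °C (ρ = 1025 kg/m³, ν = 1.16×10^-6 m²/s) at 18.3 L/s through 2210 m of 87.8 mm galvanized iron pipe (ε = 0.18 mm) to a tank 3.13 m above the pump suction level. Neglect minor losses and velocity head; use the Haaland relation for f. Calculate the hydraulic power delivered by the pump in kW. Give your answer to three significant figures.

P_hyd ≈ 53.0 kW

V = 4Q/(πD²) = 3.023 m/s; Re = 2.29×10^5; ε/D = 0.00205; f = 0.02430
h_f = f(L/D)V²/2g = 284.8 m
Total head H = z + h_f = 3.13 + 284.8 = 288.0 m
P_hyd = ρgQH = 1025·9.81·0.0183·288.0 = 52.99 kW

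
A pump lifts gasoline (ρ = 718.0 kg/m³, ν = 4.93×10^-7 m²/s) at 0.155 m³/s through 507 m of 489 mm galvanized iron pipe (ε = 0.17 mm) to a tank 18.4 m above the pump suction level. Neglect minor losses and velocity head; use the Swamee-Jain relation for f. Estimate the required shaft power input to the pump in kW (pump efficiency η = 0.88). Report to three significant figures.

P_shaft ≈ 23.6 kW

V = 4Q/(πD²) = 0.8253 m/s; Re = 8.19×10^5; ε/D = 3.48×10^-4; f = 0.01630
h_f = f(L/D)V²/2g = 0.5868 m
Total head H = z + h_f = 18.4 + 0.5868 = 18.99 m
P_hyd = ρgQH = 718.0·9.81·0.155·18.99 = 20.73 kW
P_shaft = P_hyd/η = 20.73/0.88 = 23.56 kW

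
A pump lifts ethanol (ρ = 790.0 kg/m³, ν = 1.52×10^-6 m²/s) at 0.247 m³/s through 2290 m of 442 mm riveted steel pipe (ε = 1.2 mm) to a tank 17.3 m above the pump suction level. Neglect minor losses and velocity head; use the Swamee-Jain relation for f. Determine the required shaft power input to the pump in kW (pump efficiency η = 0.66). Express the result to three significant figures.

V = 4Q/(πD²) = 1.610 m/s; Re = 4.68×10^5; ε/D = 0.00271; f = 0.02587
h_f = f(L/D)V²/2g = 17.70 m
Total head H = z + h_f = 17.3 + 17.70 = 35.00 m
P_hyd = ρgQH = 790.0·9.81·0.247·35.00 = 67.01 kW
P_shaft = P_hyd/η = 67.01/0.66 = 101.5 kW

P_shaft ≈ 102 kW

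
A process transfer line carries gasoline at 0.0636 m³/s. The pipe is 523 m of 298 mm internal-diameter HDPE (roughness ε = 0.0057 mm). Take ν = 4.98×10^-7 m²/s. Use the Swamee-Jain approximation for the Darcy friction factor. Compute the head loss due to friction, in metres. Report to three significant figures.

h_f ≈ 0.982 m

V = 4Q/(πD²) = 4·0.0636/(π·0.298²) = 0.9119 m/s
Re = VD/ν = 0.9119·0.298/4.98×10^-7 = 5.46×10^5 → turbulent
ε/D = 0.0057/298 = 1.91×10^-5
Swamee-Jain: f = 0.01321
h_f = f(L/D)V²/(2g) = 0.01321·(523/0.298)·0.9119²/(2·9.81) = 0.9823 m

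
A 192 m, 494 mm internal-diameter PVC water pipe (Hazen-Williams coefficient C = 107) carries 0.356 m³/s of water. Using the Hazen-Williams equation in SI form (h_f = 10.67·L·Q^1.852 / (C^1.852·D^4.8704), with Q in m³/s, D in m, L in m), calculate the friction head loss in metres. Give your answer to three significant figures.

h_f ≈ 1.64 m

h_f = 10.67·192·0.356^1.852 / (107^1.852·0.494^4.8704) = 1.637 m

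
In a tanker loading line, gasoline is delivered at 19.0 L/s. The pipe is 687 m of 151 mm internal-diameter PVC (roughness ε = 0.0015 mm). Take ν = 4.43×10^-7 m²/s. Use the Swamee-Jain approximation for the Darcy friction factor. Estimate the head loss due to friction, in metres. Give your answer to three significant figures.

h_f ≈ 3.66 m

V = 4Q/(πD²) = 4·0.0190/(π·0.151²) = 1.061 m/s
Re = VD/ν = 1.061·0.151/4.43×10^-7 = 3.62×10^5 → turbulent
ε/D = 0.0015/151 = 9.93×10^-6
Swamee-Jain: f = 0.01401
h_f = f(L/D)V²/(2g) = 0.01401·(687/0.151)·1.061²/(2·9.81) = 3.658 m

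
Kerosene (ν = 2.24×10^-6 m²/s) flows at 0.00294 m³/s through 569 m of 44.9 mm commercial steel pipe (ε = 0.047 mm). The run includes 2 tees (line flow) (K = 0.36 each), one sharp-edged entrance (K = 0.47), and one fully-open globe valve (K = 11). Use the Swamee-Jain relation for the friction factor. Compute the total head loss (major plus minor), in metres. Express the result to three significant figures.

H_L ≈ 58.6 m

V = 4Q/(πD²) = 1.857 m/s; V²/2g = 0.1757 m
Re = 3.72×10^4, ε/D = 0.00105 → f = 0.02536 (Swamee-Jain)
Major: h_f = f(L/D)·V²/2g = 0.02536·12673·0.1757 = 56.47 m
Minor: ΣK = 12.2; h_m = ΣK·V²/2g = 2.142 m
Total H_L = 56.47 + 2.142 = 58.61 m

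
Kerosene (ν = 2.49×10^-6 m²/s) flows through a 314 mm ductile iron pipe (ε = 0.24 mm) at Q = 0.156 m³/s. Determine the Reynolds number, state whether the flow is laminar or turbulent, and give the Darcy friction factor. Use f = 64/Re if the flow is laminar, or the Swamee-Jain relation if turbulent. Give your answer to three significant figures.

V = 4Q/(πD²) = 2.015 m/s
Re = VD/ν = 2.015·0.314/2.49×10^-6 = 2.54×10^5
Re > 4000 → turbulent; ε/D = 7.64×10^-4
Swamee-Jain: f = 0.01989

Re ≈ 2.54×10^5; turbulent; f ≈ 0.0199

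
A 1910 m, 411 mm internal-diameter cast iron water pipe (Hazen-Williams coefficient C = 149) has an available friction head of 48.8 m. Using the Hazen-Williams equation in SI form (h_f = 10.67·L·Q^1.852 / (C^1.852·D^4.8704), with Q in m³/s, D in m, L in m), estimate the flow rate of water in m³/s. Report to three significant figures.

Q ≈ 0.553 m³/s

Rearranging: Q = [h_f·C^1.852·D^4.8704 / (10.67·L)]^(1/1.852)
Q = [48.8·149^1.852·0.411^4.8704 / (10.67·1910)]^0.540 = 0.5528 m³/s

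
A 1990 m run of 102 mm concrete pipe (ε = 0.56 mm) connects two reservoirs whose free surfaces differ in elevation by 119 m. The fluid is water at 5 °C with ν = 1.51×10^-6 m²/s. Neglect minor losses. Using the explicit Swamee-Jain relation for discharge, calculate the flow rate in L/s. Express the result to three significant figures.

Swamee-Jain (Type II): Q = -0.965·√(gD⁵h_f/L)·ln[ε/(3.7D) + √(3.17ν²L/(gD³h_f))]
√(gD⁵h_f/L) = √(9.81·0.102⁵·119/1990) = 0.002545
ε/(3.7D) = 0.00148; √(3.17ν²L/(gD³h_f)) = 1.08×10^-4
Q = -0.965·0.002545·ln(0.001592) = 0.01582 m³/s
Check: V = 1.94 m/s, Re = 1.31×10^5, f = 0.03214, h_f = 120 m ≈ 119 m ✓

Q ≈ 15.8 L/s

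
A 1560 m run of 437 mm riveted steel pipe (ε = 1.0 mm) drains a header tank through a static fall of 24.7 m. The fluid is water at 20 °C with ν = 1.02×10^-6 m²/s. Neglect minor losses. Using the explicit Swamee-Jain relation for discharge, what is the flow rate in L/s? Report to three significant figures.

Q ≈ 354 L/s

Swamee-Jain (Type II): Q = -0.965·√(gD⁵h_f/L)·ln[ε/(3.7D) + √(3.17ν²L/(gD³h_f))]
√(gD⁵h_f/L) = √(9.81·0.437⁵·24.7/1560) = 0.04975
ε/(3.7D) = 6.18×10^-4; √(3.17ν²L/(gD³h_f)) = 1.60×10^-5
Q = -0.965·0.04975·ln(6.344×10^-4) = 0.3535 m³/s
Check: V = 2.36 m/s, Re = 1.01×10^6, f = 0.02452, h_f = 24.8 m ≈ 24.7 m ✓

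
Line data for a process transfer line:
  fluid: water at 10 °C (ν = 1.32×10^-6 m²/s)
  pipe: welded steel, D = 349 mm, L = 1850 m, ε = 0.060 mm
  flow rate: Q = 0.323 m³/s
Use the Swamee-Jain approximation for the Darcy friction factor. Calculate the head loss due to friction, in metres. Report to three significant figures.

h_f ≈ 44.8 m

V = 4Q/(πD²) = 4·0.323/(π·0.349²) = 3.376 m/s
Re = VD/ν = 3.376·0.349/1.32×10^-6 = 8.93×10^5 → turbulent
ε/D = 0.060/349 = 1.72×10^-4
Swamee-Jain: f = 0.01456
h_f = f(L/D)V²/(2g) = 0.01456·(1850/0.349)·3.376²/(2·9.81) = 44.84 m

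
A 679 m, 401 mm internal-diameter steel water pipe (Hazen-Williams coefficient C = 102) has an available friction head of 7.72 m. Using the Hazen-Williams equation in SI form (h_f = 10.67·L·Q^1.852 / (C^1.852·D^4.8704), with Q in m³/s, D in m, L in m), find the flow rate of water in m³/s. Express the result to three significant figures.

Q ≈ 0.229 m³/s

Rearranging: Q = [h_f·C^1.852·D^4.8704 / (10.67·L)]^(1/1.852)
Q = [7.72·102^1.852·0.401^4.8704 / (10.67·679)]^0.540 = 0.2291 m³/s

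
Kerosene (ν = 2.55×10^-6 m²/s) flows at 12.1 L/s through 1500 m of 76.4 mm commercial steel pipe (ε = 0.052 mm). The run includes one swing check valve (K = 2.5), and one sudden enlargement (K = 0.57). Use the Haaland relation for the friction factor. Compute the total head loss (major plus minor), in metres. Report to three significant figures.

V = 4Q/(πD²) = 2.639 m/s; V²/2g = 0.3551 m
Re = 7.91×10^4, ε/D = 6.81×10^-4 → f = 0.02138 (Haaland)
Major: h_f = f(L/D)·V²/2g = 0.02138·19634·0.3551 = 149.0 m
Minor: ΣK = 3.07; h_m = ΣK·V²/2g = 1.090 m
Total H_L = 149.0 + 1.090 = 150.1 m

H_L ≈ 150 m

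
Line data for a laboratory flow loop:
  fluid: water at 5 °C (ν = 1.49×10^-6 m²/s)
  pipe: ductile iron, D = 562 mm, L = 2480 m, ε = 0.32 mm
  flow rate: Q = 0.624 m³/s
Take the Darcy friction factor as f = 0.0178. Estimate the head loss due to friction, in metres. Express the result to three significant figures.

V = 4Q/(πD²) = 4·0.624/(π·0.562²) = 2.515 m/s
h_f = f(L/D)V²/(2g) = 0.01780·(2480/0.562)·2.515²/(2·9.81) = 25.33 m

h_f ≈ 25.3 m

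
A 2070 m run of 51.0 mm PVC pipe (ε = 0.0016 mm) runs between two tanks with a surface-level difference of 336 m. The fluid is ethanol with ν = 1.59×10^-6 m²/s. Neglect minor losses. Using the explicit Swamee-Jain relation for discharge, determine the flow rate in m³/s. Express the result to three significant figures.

Q ≈ 0.00608 m³/s

Swamee-Jain (Type II): Q = -0.965·√(gD⁵h_f/L)·ln[ε/(3.7D) + √(3.17ν²L/(gD³h_f))]
√(gD⁵h_f/L) = √(9.81·0.0510⁵·336/2070) = 7.412×10^-4
ε/(3.7D) = 8.48×10^-6; √(3.17ν²L/(gD³h_f)) = 1.95×10^-4
Q = -0.965·7.412×10^-4·ln(2.033×10^-4) = 0.006081 m³/s
Check: V = 2.98 m/s, Re = 9.55×10^4, f = 0.01822, h_f = 334 m ≈ 336 m ✓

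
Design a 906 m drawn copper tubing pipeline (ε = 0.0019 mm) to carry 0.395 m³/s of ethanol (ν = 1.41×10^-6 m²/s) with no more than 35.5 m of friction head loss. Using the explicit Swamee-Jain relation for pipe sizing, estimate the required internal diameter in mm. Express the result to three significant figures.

D ≈ 332 mm

Swamee-Jain (Type III): D = 0.66·[ε^1.25·(LQ²/(gh_f))^4.75 + ν·Q^9.4·(L/(gh_f))^5.2]^0.04
LQ²/(gh_f) = 0.4059; L/(gh_f) = 2.602
Term 1 = ε^1.25·(…)^4.75 = 9.74×10^-10; Term 2 = ν·Q^9.4·(…)^5.2 = 3.28×10^-8
D = 0.66·(9.74×10^-10 + 3.28×10^-8)^0.04 = 0.3317 m = 332 mm
Check: V = 4.57 m/s, Re = 1.08×10^6, f = 0.01162, h_f = 33.8 m ≈ 35.5 m ✓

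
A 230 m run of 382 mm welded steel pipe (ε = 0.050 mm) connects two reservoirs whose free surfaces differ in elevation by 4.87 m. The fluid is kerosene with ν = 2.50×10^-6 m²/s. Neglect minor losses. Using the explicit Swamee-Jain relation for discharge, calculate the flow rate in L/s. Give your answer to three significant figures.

Swamee-Jain (Type II): Q = -0.965·√(gD⁵h_f/L)·ln[ε/(3.7D) + √(3.17ν²L/(gD³h_f))]
√(gD⁵h_f/L) = √(9.81·0.382⁵·4.87/230) = 0.04110
ε/(3.7D) = 3.54×10^-5; √(3.17ν²L/(gD³h_f)) = 4.14×10^-5
Q = -0.965·0.04110·ln(7.674×10^-5) = 0.3758 m³/s
Check: V = 3.28 m/s, Re = 5.01×10^5, f = 0.01481, h_f = 4.89 m ≈ 4.87 m ✓

Q ≈ 376 L/s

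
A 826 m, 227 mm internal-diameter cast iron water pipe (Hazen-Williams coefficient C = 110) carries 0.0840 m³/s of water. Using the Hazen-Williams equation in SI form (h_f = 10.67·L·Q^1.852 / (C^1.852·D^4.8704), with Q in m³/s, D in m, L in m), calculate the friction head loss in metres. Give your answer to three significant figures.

h_f ≈ 20.4 m

h_f = 10.67·826·0.0840^1.852 / (110^1.852·0.227^4.8704) = 20.35 m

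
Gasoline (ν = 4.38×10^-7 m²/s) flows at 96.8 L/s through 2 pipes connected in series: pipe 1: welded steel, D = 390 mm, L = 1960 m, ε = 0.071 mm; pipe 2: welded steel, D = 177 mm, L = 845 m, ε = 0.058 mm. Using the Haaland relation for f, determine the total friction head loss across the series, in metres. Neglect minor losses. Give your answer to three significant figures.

Pipe 1: V = 0.8103 m/s, Re = 7.22×10^5, ε/D = 1.82×10^-4, f = 0.01469, h_1 = f(L/D)V²/2g = 2.471 m
Pipe 2: V = 3.934 m/s, Re = 1.59×10^6, ε/D = 3.28×10^-4, f = 0.01564, h_2 = f(L/D)V²/2g = 58.88 m
Series → Q common, losses add: H = Σh = 61.35 m

H ≈ 61.4 m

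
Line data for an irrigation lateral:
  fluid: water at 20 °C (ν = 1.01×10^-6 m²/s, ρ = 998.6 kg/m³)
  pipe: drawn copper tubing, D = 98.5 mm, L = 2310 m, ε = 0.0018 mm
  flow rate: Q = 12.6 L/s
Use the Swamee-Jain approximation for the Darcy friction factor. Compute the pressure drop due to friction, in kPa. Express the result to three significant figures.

Δp ≈ 524 kPa

V = 4Q/(πD²) = 4·0.0126/(π·0.0985²) = 1.654 m/s
Re = VD/ν = 1.654·0.0985/1.01×10^-6 = 1.61×10^5 → turbulent
ε/D = 0.0018/98.5 = 1.83×10^-5
Swamee-Jain: f = 0.01635
h_f = f(L/D)V²/(2g) = 0.01635·(2310/0.0985)·1.654²/(2·9.81) = 53.44 m
Δp = ρg·h_f = 998.6·9.81·53.44 = 523.5 kPa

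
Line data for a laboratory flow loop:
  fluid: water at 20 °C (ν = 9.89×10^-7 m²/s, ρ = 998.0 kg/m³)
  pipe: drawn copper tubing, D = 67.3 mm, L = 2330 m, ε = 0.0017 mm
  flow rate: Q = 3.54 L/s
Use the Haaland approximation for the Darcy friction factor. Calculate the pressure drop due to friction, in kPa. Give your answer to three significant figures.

V = 4Q/(πD²) = 4·0.00354/(π·0.0673²) = 0.9951 m/s
Re = VD/ν = 0.9951·0.0673/9.89×10^-7 = 6.77×10^4 → turbulent
ε/D = 0.0017/67.3 = 2.53×10^-5
Haaland: f = 0.01944
h_f = f(L/D)V²/(2g) = 0.01944·(2330/0.0673)·0.9951²/(2·9.81) = 33.98 m
Δp = ρg·h_f = 998.0·9.81·33.98 = 332.7 kPa

Δp ≈ 333 kPa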